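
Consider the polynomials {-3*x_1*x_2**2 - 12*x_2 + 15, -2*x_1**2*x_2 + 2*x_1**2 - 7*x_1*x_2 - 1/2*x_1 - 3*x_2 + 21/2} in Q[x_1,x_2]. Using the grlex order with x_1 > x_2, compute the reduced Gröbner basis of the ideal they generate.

f_1 = -3*x_1*x_2**2 - 12*x_2 + 15, LT = x_1*x_2**2.
f_2 = -2*x_1**2*x_2 + 2*x_1**2 - 7*x_1*x_2 - 1/2*x_1 - 3*x_2 + 21/2, LT = x_1**2*x_2.

S(f_1,f_2): lcm = x_1**2*x_2**2. S = x_1**2*x_2 - 7/2*x_1*x_2**2 + 15/4*x_1*x_2 - 3/2*x_2**2 - 5*x_1 + 21/4*x_2.
  leading term x_1**2*x_2: subtract (-1/2)·f_2 from x_1**2*x_2 - 7/2*x_1*x_2**2 + 15/4*x_1*x_2 - 3/2*x_2**2 - 5*x_1 + 21/4*x_2 → -7/2*x_1*x_2**2 + x_1**2 + 1/4*x_1*x_2 - 3/2*x_2**2 - 21/4*x_1 + 15/4*x_2 + 21/4
  leading term x_1*x_2**2: subtract (7/6)·f_1 from -7/2*x_1*x_2**2 + x_1**2 + 1/4*x_1*x_2 - 3/2*x_2**2 - 21/4*x_1 + 15/4*x_2 + 21/4 → x_1**2 + 1/4*x_1*x_2 - 3/2*x_2**2 - 21/4*x_1 + 71/4*x_2 - 49/4
  leading term x_1**2: no divisor's leading term divides it; move x_1**2 to the remainder.
  leading term x_1*x_2: no divisor's leading term divides it; move 1/4*x_1*x_2 to the remainder.
  leading term x_2**2: no divisor's leading term divides it; move -3/2*x_2**2 to the remainder.
  leading term x_1: no divisor's leading term divides it; move -21/4*x_1 to the remainder.
  leading term x_2: no divisor's leading term divides it; move 71/4*x_2 to the remainder.
  leading term 1: no divisor's leading term divides it; move -49/4 to the remainder.
  remainder x_1**2 + 1/4*x_1*x_2 - 3/2*x_2**2 - 21/4*x_1 + 71/4*x_2 - 49/4 ≠ 0; add g_3 = x_1**2 + 1/4*x_1*x_2 - 3/2*x_2**2 - 21/4*x_1 + 71/4*x_2 - 49/4 to the basis.

S(f_1,g_3): lcm = x_1**2*x_2**2. S = -1/4*x_1*x_2**3 + 3/2*x_2**4 + 21/4*x_1*x_2**2 - 71/4*x_2**3 + 4*x_1*x_2 + 49/4*x_2**2 - 5*x_1.
  leading term x_1*x_2**3: subtract (1/12*x_2)·f_1 from -1/4*x_1*x_2**3 + 3/2*x_2**4 + 21/4*x_1*x_2**2 - 71/4*x_2**3 + 4*x_1*x_2 + 49/4*x_2**2 - 5*x_1 → 3/2*x_2**4 + 21/4*x_1*x_2**2 - 71/4*x_2**3 + 4*x_1*x_2 + 53/4*x_2**2 - 5*x_1 - 5/4*x_2
  leading term x_2**4: no divisor's leading term divides it; move 3/2*x_2**4 to the remainder.
  leading term x_1*x_2**2: subtract (-7/4)·f_1 from 21/4*x_1*x_2**2 - 71/4*x_2**3 + 4*x_1*x_2 + 53/4*x_2**2 - 5*x_1 - 5/4*x_2 → -71/4*x_2**3 + 4*x_1*x_2 + 53/4*x_2**2 - 5*x_1 - 89/4*x_2 + 105/4
  leading term x_2**3: no divisor's leading term divides it; move -71/4*x_2**3 to the remainder.
  leading term x_1*x_2: no divisor's leading term divides it; move 4*x_1*x_2 to the remainder.
  leading term x_2**2: no divisor's leading term divides it; move 53/4*x_2**2 to the remainder.
  leading term x_1: no divisor's leading term divides it; move -5*x_1 to the remainder.
  leading term x_2: no divisor's leading term divides it; move -89/4*x_2 to the remainder.
  leading term 1: no divisor's leading term divides it; move 105/4 to the remainder.
  remainder 3/2*x_2**4 - 71/4*x_2**3 + 4*x_1*x_2 + 53/4*x_2**2 - 5*x_1 - 89/4*x_2 + 105/4 ≠ 0; add g_4 = 3/2*x_2**4 - 71/4*x_2**3 + 4*x_1*x_2 + 53/4*x_2**2 - 5*x_1 - 89/4*x_2 + 105/4 to the basis.

S(f_2,g_3): lcm = x_1**2*x_2. S = -1/4*x_1*x_2**2 + 3/2*x_2**3 - x_1**2 + 35/4*x_1*x_2 - 71/4*x_2**2 + 1/4*x_1 + 55/4*x_2 - 21/4.
  leading term x_1*x_2**2: subtract (1/12)·f_1 from -1/4*x_1*x_2**2 + 3/2*x_2**3 - x_1**2 + 35/4*x_1*x_2 - 71/4*x_2**2 + 1/4*x_1 + 55/4*x_2 - 21/4 → 3/2*x_2**3 - x_1**2 + 35/4*x_1*x_2 - 71/4*x_2**2 + 1/4*x_1 + 59/4*x_2 - 13/2
  leading term x_2**3: no divisor's leading term divides it; move 3/2*x_2**3 to the remainder.
  leading term x_1**2: subtract (-1)·g_3 from -x_1**2 + 35/4*x_1*x_2 - 71/4*x_2**2 + 1/4*x_1 + 59/4*x_2 - 13/2 → 9*x_1*x_2 - 77/4*x_2**2 - 5*x_1 + 65/2*x_2 - 75/4
  leading term x_1*x_2: no divisor's leading term divides it; move 9*x_1*x_2 to the remainder.
  leading term x_2**2: no divisor's leading term divides it; move -77/4*x_2**2 to the remainder.
  leading term x_1: no divisor's leading term divides it; move -5*x_1 to the remainder.
  leading term x_2: no divisor's leading term divides it; move 65/2*x_2 to the remainder.
  leading term 1: no divisor's leading term divides it; move -75/4 to the remainder.
  remainder 3/2*x_2**3 + 9*x_1*x_2 - 77/4*x_2**2 - 5*x_1 + 65/2*x_2 - 75/4 ≠ 0; add g_5 = 3/2*x_2**3 + 9*x_1*x_2 - 77/4*x_2**2 - 5*x_1 + 65/2*x_2 - 75/4 to the basis.

The other S-polynomials (S(f_1,g_4), S(f_2,g_4), S(g_3,g_4), S(f_1,g_5), S(f_2,g_5), S(g_3,g_5), S(g_4,g_5)) all reduce to 0 modulo the current basis, so we have a Gröbner basis.
Inter-reduce: drop elements whose leading term is divisible by another's, tail-reduce, and make monic.

G = {x_1*x_2**2 + 4*x_2 - 5, x_2**3 + 6*x_1*x_2 - 77/6*x_2**2 - 10/3*x_1 + 65/3*x_2 - 25/2, x_1**2 + 1/4*x_1*x_2 - 3/2*x_2**2 - 21/4*x_1 + 71/4*x_2 - 49/4}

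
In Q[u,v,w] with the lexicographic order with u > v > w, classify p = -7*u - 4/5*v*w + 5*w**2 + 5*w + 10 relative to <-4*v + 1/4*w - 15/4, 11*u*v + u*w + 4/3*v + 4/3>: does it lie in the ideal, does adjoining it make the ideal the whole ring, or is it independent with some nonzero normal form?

First compute the reduced Gröbner basis of I by Buchberger's algorithm.
f_1 = -4*v + 1/4*w - 15/4, LT = v.
f_2 = 11*u*v + u*w + 4/3*v + 4/3, LT = u*v.

S(f_1,f_2): lcm = u*v. S = -27/176*u*w + 15/16*u - 4/33*v - 4/33.
  reduce S modulo (f_1, f_2):
  remainder -27/176*u*w + 15/16*u - 1/132*w - 1/132 ≠ 0; add h_3 = -27/176*u*w + 15/16*u - 1/132*w - 1/132 to the basis.

The other S-polynomials (S(f_1,h_3), S(f_2,h_3)) all reduce to 0 modulo the current basis, so we have a Gröbner basis.
Inter-reduce: drop elements whose leading term is divisible by another's, tail-reduce, and make monic.
Reduced Gröbner basis: {u*w - 55/9*u + 4/81*w + 4/81, v - 1/16*w + 15/16}.
Label its elements g_1 = u*w - 55/9*u + 4/81*w + 4/81, g_2 = v - 1/16*w + 15/16.

Reduce p = -7*u - 4/5*v*w + 5*w**2 + 5*w + 10 modulo G:
  leading term u: no divisor's leading term divides it; move -7*u to the remainder.
  leading term v*w: subtract (-4/5*w)·g_2 from -4/5*v*w + 5*w**2 + 5*w + 10 → 99/20*w**2 + 23/4*w + 10
  leading term w**2: no divisor's leading term divides it; move 99/20*w**2 to the remainder.
  leading term w: no divisor's leading term divides it; move 23/4*w to the remainder.
  leading term 1: no divisor's leading term divides it; move 10 to the remainder.
  normal form = -7*u + 99/20*w**2 + 23/4*w + 10.
The normal form is nonzero, so p ∉ I. Since p minus its normal form lies in I, I + (p) = I + (r) where r = -7*u + 99/20*w**2 + 23/4*w + 10; decide whether this ideal is the whole ring.
Run Buchberger on G together with r (pairs among the g_i already reduce to 0 since G is a Gröbner basis):
g_1 = u*w - 55/9*u + 4/81*w + 4/81, LT = u*w.
g_2 = v - 1/16*w + 15/16, LT = v.
r = -7*u + 99/20*w**2 + 23/4*w + 10, LT = u.

S(g_1,r): lcm = u*w. S = -55/9*u + 99/140*w**3 + 23/28*w**2 + 838/567*w + 4/81.
  reduce S modulo (g_1, g_2, r):
  remainder 99/140*w**3 - 7/2*w**2 - 8033/2268*w - 4922/567 ≠ 0; add m_4 = 99/140*w**3 - 7/2*w**2 - 8033/2268*w - 4922/567 to the basis.

The other S-polynomials (S(g_1,g_2), S(g_2,r), S(g_1,m_4), S(g_2,m_4), S(r,m_4)) all reduce to 0 modulo the current basis, so we have a Gröbner basis.
Inter-reduce: drop elements whose leading term is divisible by another's, tail-reduce, and make monic.
Reduced Gröbner basis: {u - 99/140*w**2 - 23/28*w - 10/7, v - 1/16*w + 15/16, w**3 - 490/99*w**2 - 40165/8019*w - 98440/8019}.
The reduced Gröbner basis of I + (p) is {u - 99/140*w**2 - 23/28*w - 10/7, v - 1/16*w + 15/16, w**3 - 490/99*w**2 - 40165/8019*w - 98440/8019} ≠ {1}, a proper ideal, so the enlarged system stays consistent: p is independent of I, with normal form -7*u + 99/20*w**2 + 23/4*w + 10.

-7*u - 4/5*v*w + 5*w**2 + 5*w + 10 is independent of I; its normal form modulo I is -7*u + 99/20*w**2 + 23/4*w + 10.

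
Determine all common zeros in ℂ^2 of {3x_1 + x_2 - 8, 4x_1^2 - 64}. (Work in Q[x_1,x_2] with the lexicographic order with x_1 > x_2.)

Compute a lex Gröbner basis by Buchberger's algorithm.
f_1 = 3x_1 + x_2 - 8, LT = x_1.
f_2 = 4x_1^2 - 64, LT = x_1^2.

S(f_1,f_2): lcm = x_1^2. S = 1/3x_1x_2 - 8/3x_1 + 16.
  leading term x_1x_2: subtract (1/9x_2)·f_1 from 1/3x_1x_2 - 8/3x_1 + 16 → -8/3x_1 - 1/9x_2^2 + 8/9x_2 + 16
  leading term x_1: subtract (-8/9)·f_1 from -8/3x_1 - 1/9x_2^2 + 8/9x_2 + 16 → -1/9x_2^2 + 16/9x_2 + 80/9
  leading term x_2^2: no divisor's leading term divides it; move -1/9x_2^2 to the remainder.
  leading term x_2: no divisor's leading term divides it; move 16/9x_2 to the remainder.
  leading term 1: no divisor's leading term divides it; move 80/9 to the remainder.
  remainder -1/9x_2^2 + 16/9x_2 + 80/9 ≠ 0; add h_3 = -1/9x_2^2 + 16/9x_2 + 80/9 to the basis.

S(f_1,h_3): leading monomials are coprime, so the S-polynomial reduces to 0 (Buchberger's first criterion).
S(f_2,h_3): leading monomials are coprime, so the S-polynomial reduces to 0 (Buchberger's first criterion).
Every S-polynomial of the final basis reduces to 0, so we have a Gröbner basis.
Inter-reduce: drop elements whose leading term is divisible by another's, tail-reduce, and make monic.
Reduced Gröbner basis: {x_1 + 1/3x_2 - 8/3, x_2^2 - 16x_2 - 80}.

From the last basis element, x_2^2 - 16x_2 - 80 = 0, so x_2 takes values in {-4, 20}. Each choice, substituted upward through the basis, yields the corresponding point(s) of the solution set.
  x_2 = -4: the earlier basis element becomes x_1 - 4 = 0, giving x_1 = 4 — point (4, -4).
  x_2 = 20: the earlier basis element becomes x_1 + 4 = 0, giving x_1 = -4 — point (-4, 20).
Check: every point annihilates each of the original generators.

{(4, -4), (-4, 20)}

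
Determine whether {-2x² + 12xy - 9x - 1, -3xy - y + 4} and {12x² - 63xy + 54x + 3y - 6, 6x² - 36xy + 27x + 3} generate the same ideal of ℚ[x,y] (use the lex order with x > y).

Yes, the ideals are equal.

For a fixed monomial order, each ideal has a unique reduced Gröbner basis; comparing bases decides equality.
Buchberger on the first generating set:
f_1 = -2x² + 12xy - 9x - 1, LT = x².
f_2 = -3xy - y + 4, LT = xy.

S(f_1,f_2): lcm = x²y. S = -6xy² + 25/6xy + 4/3x + ½y.
  reduce S modulo (f_1, f_2):
  remainder 4/3x + 2y² - 80/9y + 50/9 ≠ 0; add g_3 = 4/3x + 2y² - 80/9y + 50/9 to the basis.

S(f_2,g_3): lcm = xy. S = -3/2y³ + 20/3y² - 23/6y - 4/3.
  reduce S modulo (f_1, f_2, g_3):
  remainder -3/2y³ + 20/3y² - 23/6y - 4/3 ≠ 0; add g_4 = -3/2y³ + 20/3y² - 23/6y - 4/3 to the basis.

The other S-polynomials (S(f_1,g_3), S(f_1,g_4), S(f_2,g_4), S(g_3,g_4)) all reduce to 0 modulo the current basis, so we have a Gröbner basis.
Inter-reduce: drop elements whose leading term is divisible by another's, tail-reduce, and make monic.
Reduced Gröbner basis: {x + 3/2y² - 20/3y + 25/6, y³ - 40/9y² + 23/9y + 8/9}.

Buchberger on the second generating set:
h_1 = 12x² - 63xy + 54x + 3y - 6, LT = x².
h_2 = 6x² - 36xy + 27x + 3, LT = x².

S(h_1,h_2): lcm = x². S = ¾xy + ¼y - 1.
  reduce S modulo (h_1, h_2):
  remainder ¾xy + ¼y - 1 ≠ 0; add k_3 = ¾xy + ¼y - 1 to the basis.

S(h_1,k_3): lcm = x²y. S = -21/4xy² + 25/6xy + 4/3x + ¼y² - ½y.
  reduce S modulo (h_1, h_2, k_3):
  remainder 4/3x + 2y² - 80/9y + 50/9 ≠ 0; add k_4 = 4/3x + 2y² - 80/9y + 50/9 to the basis.

S(k_3,k_4): lcm = xy. S = -3/2y³ + 20/3y² - 23/6y - 4/3.
  reduce S modulo (h_1, h_2, k_3, k_4):
  remainder -3/2y³ + 20/3y² - 23/6y - 4/3 ≠ 0; add k_5 = -3/2y³ + 20/3y² - 23/6y - 4/3 to the basis.

The other S-polynomials (S(h_2,k_3), S(h_1,k_4), S(h_2,k_4), S(h_1,k_5), S(h_2,k_5), S(k_3,k_5), S(k_4,k_5)) all reduce to 0 modulo the current basis, so we have a Gröbner basis.
Inter-reduce: drop elements whose leading term is divisible by another's, tail-reduce, and make monic.
Reduced Gröbner basis: {x + 3/2y² - 20/3y + 25/6, y³ - 40/9y² + 23/9y + 8/9}.

These coincide, so the ideals are equal.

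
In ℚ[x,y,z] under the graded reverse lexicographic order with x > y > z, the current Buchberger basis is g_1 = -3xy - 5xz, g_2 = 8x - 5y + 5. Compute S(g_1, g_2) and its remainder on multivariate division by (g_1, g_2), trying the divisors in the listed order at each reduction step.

S(g_1, g_2) = ⅝y² + 5/3xz - ⅝y; remainder on division = ⅝y² + 25/24yz - ⅝y - 25/24z.

lcm(LM(g_1), LM(g_2)) = xy.
S = (lcm/LT(g_1))·g_1 − (lcm/LT(g_2))·g_2 = ⅝y² + 5/3xz - ⅝y.
Reduce S modulo (g_1, g_2) in that order:
  leading term y²: no divisor's leading term divides it; move ⅝y² to the remainder.
  leading term xz: subtract (5/24z)·g_2 from 5/3xz - ⅝y → 25/24yz - ⅝y - 25/24z
  leading term yz: no divisor's leading term divides it; move 25/24yz to the remainder.
  leading term y: no divisor's leading term divides it; move -⅝y to the remainder.
  leading term z: no divisor's leading term divides it; move -25/24z to the remainder.
The remainder ⅝y² + 25/24yz - ⅝y - 25/24z is nonzero, so it would be added as the next basis element.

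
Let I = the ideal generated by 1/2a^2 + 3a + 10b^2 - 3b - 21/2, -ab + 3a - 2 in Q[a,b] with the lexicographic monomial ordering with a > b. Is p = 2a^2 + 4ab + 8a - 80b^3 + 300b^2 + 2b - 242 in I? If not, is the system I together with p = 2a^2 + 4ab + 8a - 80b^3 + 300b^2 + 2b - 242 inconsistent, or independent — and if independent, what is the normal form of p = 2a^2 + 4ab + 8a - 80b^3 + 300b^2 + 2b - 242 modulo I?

Adjoining 2a^2 + 4ab + 8a - 80b^3 + 300b^2 + 2b - 242 makes the ideal the whole ring: the system is inconsistent.

First compute the reduced Gröbner basis of I by Buchberger's algorithm.
f_1 = 1/2a^2 + 3a + 10b^2 - 3b - 21/2, LT = a^2.
f_2 = -ab + 3a - 2, LT = ab.

S(f_1,f_2): lcm = a^2b. S = 3a^2 + 6ab - 2a + 20b^3 - 6b^2 - 21b.
  leading term a^2: subtract (6)·f_1 from 3a^2 + 6ab - 2a + 20b^3 - 6b^2 - 21b → 6ab - 20a + 20b^3 - 66b^2 - 3b + 63
  leading term ab: subtract (-6)·f_2 from 6ab - 20a + 20b^3 - 66b^2 - 3b + 63 → -2a + 20b^3 - 66b^2 - 3b + 51
  leading term a: no divisor's leading term divides it; move -2a to the remainder.
  leading term b^3: no divisor's leading term divides it; move 20b^3 to the remainder.
  leading term b^2: no divisor's leading term divides it; move -66b^2 to the remainder.
  leading term b: no divisor's leading term divides it; move -3b to the remainder.
  leading term 1: no divisor's leading term divides it; move 51 to the remainder.
  remainder -2a + 20b^3 - 66b^2 - 3b + 51 ≠ 0; add h_3 = -2a + 20b^3 - 66b^2 - 3b + 51 to the basis.

S(f_2,h_3): lcm = ab. S = -3a + 10b^4 - 33b^3 - 3/2b^2 + 51/2b + 2.
  leading term a: subtract (3/2)·h_3 from -3a + 10b^4 - 33b^3 - 3/2b^2 + 51/2b + 2 → 10b^4 - 63b^3 + 195/2b^2 + 30b - 149/2
  leading term b^4: no divisor's leading term divides it; move 10b^4 to the remainder.
  leading term b^3: no divisor's leading term divides it; move -63b^3 to the remainder.
  leading term b^2: no divisor's leading term divides it; move 195/2b^2 to the remainder.
  leading term b: no divisor's leading term divides it; move 30b to the remainder.
  leading term 1: no divisor's leading term divides it; move -149/2 to the remainder.
  remainder 10b^4 - 63b^3 + 195/2b^2 + 30b - 149/2 ≠ 0; add h_4 = 10b^4 - 63b^3 + 195/2b^2 + 30b - 149/2 to the basis.

The other S-polynomials (S(f_1,h_3), S(f_1,h_4), S(f_2,h_4), S(h_3,h_4)) all reduce to 0 modulo the current basis, so we have a Gröbner basis.
Inter-reduce: drop elements whose leading term is divisible by another's, tail-reduce, and make monic.
Reduced Gröbner basis: {a - 10b^3 + 33b^2 + 3/2b - 51/2, b^4 - 63/10b^3 + 39/4b^2 + 3b - 149/20}.
Label its elements g_1 = a - 10b^3 + 33b^2 + 3/2b - 51/2, g_2 = b^4 - 63/10b^3 + 39/4b^2 + 3b - 149/20.

Reduce p = 2a^2 + 4ab + 8a - 80b^3 + 300b^2 + 2b - 242 modulo G:
  leading term a^2: subtract (2a)·g_1 from 2a^2 + 4ab + 8a - 80b^3 + 300b^2 + 2b - 242 → 20ab^3 - 66ab^2 + ab + 59a - 80b^3 + 300b^2 + 2b - 242
  leading term ab^3: subtract (20b^3)·g_1 from 20ab^3 - 66ab^2 + ab + 59a - 80b^3 + 300b^2 + 2b - 242 → -66ab^2 + ab + 59a + 200b^6 - 660b^5 - 30b^4 + 430b^3 + 300b^2 + 2b - 242
  leading term ab^2: subtract (-66b^2)·g_1 from -66ab^2 + ab + 59a + 200b^6 - 660b^5 - 30b^4 + 430b^3 + 300b^2 + 2b - 242 → ab + 59a + 200b^6 - 1320b^5 + 2148b^4 + 529b^3 - 1383b^2 + 2b - 242
  leading term ab: subtract (b)·g_1 from ab + 59a + 200b^6 - 1320b^5 + 2148b^4 + 529b^3 - 1383b^2 + 2b - 242 → 59a + 200b^6 - 1320b^5 + 2158b^4 + 496b^3 - 2769/2b^2 + 55/2b - 242
  leading term a: subtract (59)·g_1 from 59a + 200b^6 - 1320b^5 + 2158b^4 + 496b^3 - 2769/2b^2 + 55/2b - 242 → 200b^6 - 1320b^5 + 2158b^4 + 1086b^3 - 6663/2b^2 - 61b + 2525/2
  leading term b^6: subtract (200b^2)·g_2 from 200b^6 - 1320b^5 + 2158b^4 + 1086b^3 - 6663/2b^2 - 61b + 2525/2 → -60b^5 + 208b^4 + 486b^3 - 3683/2b^2 - 61b + 2525/2
  leading term b^5: subtract (-60b)·g_2 from -60b^5 + 208b^4 + 486b^3 - 3683/2b^2 - 61b + 2525/2 → -170b^4 + 1071b^3 - 3323/2b^2 - 508b + 2525/2
  leading term b^4: subtract (-170)·g_2 from -170b^4 + 1071b^3 - 3323/2b^2 - 508b + 2525/2 → -4b^2 + 2b - 4
  leading term b^2: no divisor's leading term divides it; move -4b^2 to the remainder.
  leading term b: no divisor's leading term divides it; move 2b to the remainder.
  leading term 1: no divisor's leading term divides it; move -4 to the remainder.
  normal form = -4b^2 + 2b - 4.
The normal form is nonzero, so p ∉ I. Since p minus its normal form lies in I, I + (p) = I + (r) where r = -4b^2 + 2b - 4; decide whether this ideal is the whole ring.
Run Buchberger on G together with r (pairs among the g_i already reduce to 0 since G is a Gröbner basis):
g_1 = a - 10b^3 + 33b^2 + 3/2b - 51/2, LT = a.
g_2 = b^4 - 63/10b^3 + 39/4b^2 + 3b - 149/20, LT = b^4.
r = -4b^2 + 2b - 4, LT = b^2.

S(g_2,r): lcm = b^4. S = -29/5b^3 + 35/4b^2 + 3b - 149/20.
  leading term b^3: subtract (29/20b)·r from -29/5b^3 + 35/4b^2 + 3b - 149/20 → 117/20b^2 + 44/5b - 149/20
  leading term b^2: subtract (-117/80)·r from 117/20b^2 + 44/5b - 149/20 → 469/40b - 133/10
  leading term b: no divisor's leading term divides it; move 469/40b to the remainder.
  leading term 1: no divisor's leading term divides it; move -133/10 to the remainder.
  remainder 469/40b - 133/10 ≠ 0; add m_4 = 469/40b - 133/10 to the basis.

S(g_2,m_4): lcm = b^4. S = -3461/670b^3 + 39/4b^2 + 3b - 149/20.
  leading term b^3: subtract (3461/2680b)·r from -3461/670b^3 + 39/4b^2 + 3b - 149/20 → 2401/335b^2 + 5471/670b - 149/20
  leading term b^2: subtract (-2401/1340)·r from 2401/335b^2 + 5471/670b - 149/20 → 3936/335b - 19587/1340
  leading term b: subtract (31488/31423)·m_4 from 3936/335b - 19587/1340 → -23157/17956
  leading term 1: no divisor's leading term divides it; move -23157/17956 to the remainder.
  remainder -23157/17956 ≠ 0; add m_5 = -23157/17956 to the basis.

The other S-polynomials (S(g_1,g_2), S(g_1,r), S(g_1,m_4), S(r,m_4), S(g_1,m_5), S(g_2,m_5), S(r,m_5), S(m_4,m_5)) all reduce to 0 modulo the current basis, so we have a Gröbner basis.
Inter-reduce: drop elements whose leading term is divisible by another's, tail-reduce, and make monic.
Reduced Gröbner basis: {1}.
The reduced Gröbner basis of I + (p) is {1}: the ideal is the whole ring, so the enlarged system has no common solution — adjoining p is inconsistent.

The remainder on division by a Gröbner basis is unique — it is the normal form.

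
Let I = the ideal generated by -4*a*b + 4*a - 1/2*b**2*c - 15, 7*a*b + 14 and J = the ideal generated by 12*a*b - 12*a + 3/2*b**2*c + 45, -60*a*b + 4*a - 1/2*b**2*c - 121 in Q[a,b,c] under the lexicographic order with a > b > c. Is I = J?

No, the ideals differ.

For a fixed monomial order, each ideal has a unique reduced Gröbner basis; comparing bases decides equality.
Buchberger on the first generating set:
f_1 = -4*a*b + 4*a - 1/2*b**2*c - 15, LT = a*b.
f_2 = 7*a*b + 14, LT = a*b.

S(f_1,f_2): lcm = a*b. S = -a + 1/8*b**2*c + 7/4.
  leading term a: no divisor's leading term divides it; move -a to the remainder.
  leading term b**2*c: no divisor's leading term divides it; move 1/8*b**2*c to the remainder.
  leading term 1: no divisor's leading term divides it; move 7/4 to the remainder.
  remainder -a + 1/8*b**2*c + 7/4 ≠ 0; add g_3 = -a + 1/8*b**2*c + 7/4 to the basis.

S(f_1,g_3): lcm = a*b. S = -a + 1/8*b**3*c + 1/8*b**2*c + 7/4*b + 15/4.
  leading term a: subtract (1)·g_3 from -a + 1/8*b**3*c + 1/8*b**2*c + 7/4*b + 15/4 → 1/8*b**3*c + 7/4*b + 2
  leading term b**3*c: no divisor's leading term divides it; move 1/8*b**3*c to the remainder.
  leading term b: no divisor's leading term divides it; move 7/4*b to the remainder.
  leading term 1: no divisor's leading term divides it; move 2 to the remainder.
  remainder 1/8*b**3*c + 7/4*b + 2 ≠ 0; add g_4 = 1/8*b**3*c + 7/4*b + 2 to the basis.

The other S-polynomials (S(f_2,g_3), S(f_1,g_4), S(f_2,g_4), S(g_3,g_4)) all reduce to 0 modulo the current basis, so we have a Gröbner basis.
Inter-reduce: drop elements whose leading term is divisible by another's, tail-reduce, and make monic.
Reduced Gröbner basis: {a - 1/8*b**2*c - 7/4, b**3*c + 14*b + 16}.

Buchberger on the second generating set:
h_1 = 12*a*b - 12*a + 3/2*b**2*c + 45, LT = a*b.
h_2 = -60*a*b + 4*a - 1/2*b**2*c - 121, LT = a*b.

S(h_1,h_2): lcm = a*b. S = -14/15*a + 7/60*b**2*c + 26/15.
  leading term a: no divisor's leading term divides it; move -14/15*a to the remainder.
  leading term b**2*c: no divisor's leading term divides it; move 7/60*b**2*c to the remainder.
  leading term 1: no divisor's leading term divides it; move 26/15 to the remainder.
  remainder -14/15*a + 7/60*b**2*c + 26/15 ≠ 0; add k_3 = -14/15*a + 7/60*b**2*c + 26/15 to the basis.

S(h_1,k_3): lcm = a*b. S = -a + 1/8*b**3*c + 1/8*b**2*c + 13/7*b + 15/4.
  leading term a: subtract (15/14)·k_3 from -a + 1/8*b**3*c + 1/8*b**2*c + 13/7*b + 15/4 → 1/8*b**3*c + 13/7*b + 53/28
  leading term b**3*c: no divisor's leading term divides it; move 1/8*b**3*c to the remainder.
  leading term b: no divisor's leading term divides it; move 13/7*b to the remainder.
  leading term 1: no divisor's leading term divides it; move 53/28 to the remainder.
  remainder 1/8*b**3*c + 13/7*b + 53/28 ≠ 0; add k_4 = 1/8*b**3*c + 13/7*b + 53/28 to the basis.

The other S-polynomials (S(h_2,k_3), S(h_1,k_4), S(h_2,k_4), S(k_3,k_4)) all reduce to 0 modulo the current basis, so we have a Gröbner basis.
Inter-reduce: drop elements whose leading term is divisible by another's, tail-reduce, and make monic.
Reduced Gröbner basis: {a - 1/8*b**2*c - 13/7, b**3*c + 104/7*b + 106/7}.

The bases are distinct; the ideals are different.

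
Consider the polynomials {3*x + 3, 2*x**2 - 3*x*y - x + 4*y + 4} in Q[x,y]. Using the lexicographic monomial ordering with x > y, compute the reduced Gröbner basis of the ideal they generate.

G = {x + 1, y + 1}

f_1 = 3*x + 3, LT = x.
f_2 = 2*x**2 - 3*x*y - x + 4*y + 4, LT = x**2.

S(f_1,f_2): lcm = x**2. S = 3/2*x*y + 3/2*x - 2*y - 2.
  reduce S modulo (f_1, f_2):
  remainder -7/2*y - 7/2 ≠ 0; add g_3 = -7/2*y - 7/2 to the basis.

The other S-polynomials (S(f_1,g_3), S(f_2,g_3)) all reduce to 0 modulo the current basis, so we have a Gröbner basis.
Inter-reduce: drop elements whose leading term is divisible by another's, tail-reduce, and make monic.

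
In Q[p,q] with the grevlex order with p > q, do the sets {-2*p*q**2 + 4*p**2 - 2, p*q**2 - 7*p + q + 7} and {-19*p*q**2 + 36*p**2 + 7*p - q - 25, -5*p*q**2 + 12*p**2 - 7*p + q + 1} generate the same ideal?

Two ideals are equal iff their reduced Gröbner bases coincide (the reduced basis is unique for a fixed ordering).
Buchberger on the first generating set:
f_1 = -2*p*q**2 + 4*p**2 - 2, LT = p*q**2.
f_2 = p*q**2 - 7*p + q + 7, LT = p*q**2.

S(f_1,f_2): lcm = p*q**2. S = -2*p**2 + 7*p - q - 6.
  reduce S modulo (f_1, f_2):
  remainder -2*p**2 + 7*p - q - 6 ≠ 0; add g_3 = -2*p**2 + 7*p - q - 6 to the basis.

S(f_1,g_3): lcm = p**2*q**2. S = -2*p**3 + 7/2*p*q**2 - 1/2*q**3 - 3*q**2 + p.
  reduce S modulo (f_1, f_2, g_3):
  remainder -1/2*q**3 + p*q - 3*q**2 + 7*p - 7/2 ≠ 0; add g_4 = -1/2*q**3 + p*q - 3*q**2 + 7*p - 7/2 to the basis.

The other S-polynomials (S(f_2,g_3), S(f_1,g_4), S(f_2,g_4), S(g_3,g_4)) all reduce to 0 modulo the current basis, so we have a Gröbner basis.
Inter-reduce: drop elements whose leading term is divisible by another's, tail-reduce, and make monic.
Reduced Gröbner basis: {p*q**2 - 7*p + q + 7, q**3 - 2*p*q + 6*q**2 - 14*p + 7, p**2 - 7/2*p + 1/2*q + 3}.

Buchberger on the second generating set:
h_1 = -19*p*q**2 + 36*p**2 + 7*p - q - 25, LT = p*q**2.
h_2 = -5*p*q**2 + 12*p**2 - 7*p + q + 1, LT = p*q**2.

S(h_1,h_2): lcm = p*q**2. S = 48/95*p**2 - 168/95*p + 24/95*q + 144/95.
  reduce S modulo (h_1, h_2):
  remainder 48/95*p**2 - 168/95*p + 24/95*q + 144/95 ≠ 0; add k_3 = 48/95*p**2 - 168/95*p + 24/95*q + 144/95 to the basis.

S(h_1,k_3): lcm = p**2*q**2. S = -36/19*p**3 + 7/2*p*q**2 - 1/2*q**3 - 7/19*p**2 + 1/19*p*q - 3*q**2 + 25/19*p.
  reduce S modulo (h_1, h_2, k_3):
  remainder -1/2*q**3 + p*q - 3*q**2 + 7*p - 7/2 ≠ 0; add k_4 = -1/2*q**3 + p*q - 3*q**2 + 7*p - 7/2 to the basis.

The other S-polynomials (S(h_2,k_3), S(h_1,k_4), S(h_2,k_4), S(k_3,k_4)) all reduce to 0 modulo the current basis, so we have a Gröbner basis.
Inter-reduce: drop elements whose leading term is divisible by another's, tail-reduce, and make monic.
Reduced Gröbner basis: {p*q**2 - 7*p + q + 7, q**3 - 2*p*q + 6*q**2 - 14*p + 7, p**2 - 7/2*p + 1/2*q + 3}.

Same reduced basis, so the two generating sets span the same ideal.

Yes, the ideals are equal.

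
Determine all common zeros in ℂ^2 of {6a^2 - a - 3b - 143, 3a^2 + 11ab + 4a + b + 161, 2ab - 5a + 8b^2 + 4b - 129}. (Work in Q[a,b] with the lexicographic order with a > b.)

Compute a lex Gröbner basis by Buchberger's algorithm.
f_1 = 6a^2 - a - 3b - 143, LT = a^2.
f_2 = 3a^2 + 11ab + 4a + b + 161, LT = a^2.
f_3 = 2ab - 5a + 8b^2 + 4b - 129, LT = ab.

S(f_1,f_2): lcm = a^2. S = -11/3ab - 3/2a - 5/6b - 155/2.
  leading term ab: subtract (-11/6)·f_3 from -11/3ab - 3/2a - 5/6b - 155/2 → -32/3a + 44/3b^2 + 13/2b - 314
  leading term a: no divisor's leading term divides it; move -32/3a to the remainder.
  leading term b^2: no divisor's leading term divides it; move 44/3b^2 to the remainder.
  leading term b: no divisor's leading term divides it; move 13/2b to the remainder.
  leading term 1: no divisor's leading term divides it; move -314 to the remainder.
  remainder -32/3a + 44/3b^2 + 13/2b - 314 ≠ 0; add h_4 = -32/3a + 44/3b^2 + 13/2b - 314 to the basis.

S(f_1,f_3): lcm = a^2b. S = 5/2a^2 - 4ab^2 - 13/6ab + 129/2a - 1/2b^2 - 143/6b.
  leading term a^2: subtract (5/12)·f_1 from 5/2a^2 - 4ab^2 - 13/6ab + 129/2a - 1/2b^2 - 143/6b → -4ab^2 - 13/6ab + 779/12a - 1/2b^2 - 271/12b + 715/12
  leading term ab^2: subtract (-2b)·f_3 from -4ab^2 - 13/6ab + 779/12a - 1/2b^2 - 271/12b + 715/12 → -73/6ab + 779/12a + 16b^3 + 15/2b^2 - 3367/12b + 715/12
  leading term ab: subtract (-73/12)·f_3 from -73/6ab + 779/12a + 16b^3 + 15/2b^2 - 3367/12b + 715/12 → 69/2a + 16b^3 + 337/6b^2 - 1025/4b - 4351/6
  leading term a: subtract (-207/64)·h_4 from 69/2a + 16b^3 + 337/6b^2 - 1025/4b - 4351/6 → 16b^3 + 4973/48b^2 - 30109/128b - 167113/96
  leading term b^3: no divisor's leading term divides it; move 16b^3 to the remainder.
  leading term b^2: no divisor's leading term divides it; move 4973/48b^2 to the remainder.
  leading term b: no divisor's leading term divides it; move -30109/128b to the remainder.
  leading term 1: no divisor's leading term divides it; move -167113/96 to the remainder.
  remainder 16b^3 + 4973/48b^2 - 30109/128b - 167113/96 ≠ 0; add h_5 = 16b^3 + 4973/48b^2 - 30109/128b - 167113/96 to the basis.

S(f_2,f_3): lcm = a^2b. S = 5/2a^2 - 1/3ab^2 - 2/3ab + 129/2a + 1/3b^2 + 161/3b.
  leading term a^2: subtract (5/12)·f_1 from 5/2a^2 - 1/3ab^2 - 2/3ab + 129/2a + 1/3b^2 + 161/3b → -1/3ab^2 - 2/3ab + 779/12a + 1/3b^2 + 659/12b + 715/12
  leading term ab^2: subtract (-1/6b)·f_3 from -1/3ab^2 - 2/3ab + 779/12a + 1/3b^2 + 659/12b + 715/12 → -3/2ab + 779/12a + 4/3b^3 + b^2 + 401/12b + 715/12
  leading term ab: subtract (-3/4)·f_3 from -3/2ab + 779/12a + 4/3b^3 + b^2 + 401/12b + 715/12 → 367/6a + 4/3b^3 + 7b^2 + 437/12b - 223/6
  leading term a: subtract (-367/64)·h_4 from 367/6a + 4/3b^3 + 7b^2 + 437/12b - 223/6 → 4/3b^3 + 4373/48b^2 + 28297/384b - 176425/96
  leading term b^3: subtract (1/12)·h_5 from 4/3b^3 + 4373/48b^2 + 28297/384b - 176425/96 → 47503/576b^2 + 143297/1536b - 1949987/1152
  leading term b^2: no divisor's leading term divides it; move 47503/576b^2 to the remainder.
  leading term b: no divisor's leading term divides it; move 143297/1536b to the remainder.
  leading term 1: no divisor's leading term divides it; move -1949987/1152 to the remainder.
  remainder 47503/576b^2 + 143297/1536b - 1949987/1152 ≠ 0; add h_6 = 47503/576b^2 + 143297/1536b - 1949987/1152 to the basis.

S(f_1,h_4): lcm = a^2. S = 11/8ab^2 + 39/64ab - 1421/48a - 1/2b - 143/6.
  leading term ab^2: subtract (11/16b)·f_3 from 11/8ab^2 + 39/64ab - 1421/48a - 1/2b - 143/6 → 259/64ab - 1421/48a - 11/2b^3 - 11/4b^2 + 1411/16b - 143/6
  leading term ab: subtract (259/128)·f_3 from 259/64ab - 1421/48a - 11/2b^3 - 11/4b^2 + 1411/16b - 143/6 → -7483/384a - 11/2b^3 - 303/16b^2 + 2563/32b + 91081/384
  leading term a: subtract (7483/4096)·h_4 from -7483/384a - 11/2b^3 - 303/16b^2 + 2563/32b + 91081/384 → -11/2b^3 - 140489/3072b^2 + 558849/8192b + 4981789/6144
  leading term b^3: subtract (-11/32)·h_5 from -11/2b^3 - 140489/3072b^2 + 558849/8192b + 4981789/6144 → -10361/1024b^2 - 103549/8192b + 435101/2048
  leading term b^2: subtract (-93249/760048)·h_6 from -10361/1024b^2 - 103549/8192b + 435101/2048 → -58098437/48643072b + 58098437/12160768
  leading term b: no divisor's leading term divides it; move -58098437/48643072b to the remainder.
  leading term 1: no divisor's leading term divides it; move 58098437/12160768 to the remainder.
  remainder -58098437/48643072b + 58098437/12160768 ≠ 0; add h_7 = -58098437/48643072b + 58098437/12160768 to the basis.

The other S-polynomials (S(f_2,h_4), S(f_3,h_4), S(f_1,h_5), S(f_2,h_5), S(f_3,h_5), S(h_4,h_5), S(f_1,h_6), S(f_2,h_6), S(f_3,h_6), S(h_4,h_6), S(h_5,h_6), S(f_1,h_7), S(f_2,h_7), S(f_3,h_7), S(h_4,h_7), S(h_5,h_7), S(h_6,h_7)) all reduce to 0 modulo the current basis, so we have a Gröbner basis.
Inter-reduce: drop elements whose leading term is divisible by another's, tail-reduce, and make monic.
Reduced Gröbner basis: {a + 5, b - 4}.

Elimination: the polynomial b - 4 lies in the elimination ideal for b, so b ∈ {4}. For each such b, the remaining basis elements (now univariate) give the rest of the solution.
  b = 4: the earlier basis element becomes a + 5 = 0, giving a = -5 — point (-5, 4).

{(-5, 4)}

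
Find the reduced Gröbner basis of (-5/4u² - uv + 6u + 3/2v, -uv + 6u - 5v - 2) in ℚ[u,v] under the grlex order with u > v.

Buchberger's algorithm terminates because the ascending chain of leading-term ideals stabilizes.

f_1 = -5/4u² - uv + 6u + 3/2v, LT = u².
f_2 = -uv + 6u - 5v - 2, LT = uv.

S(f_1,f_2): lcm = u²v. S = ⅘uv² + 6u² - 49/5uv - 6/5v² - 2u.
  leading term uv²: subtract (-⅘v)·f_2 from ⅘uv² + 6u² - 49/5uv - 6/5v² - 2u → 6u² - 5uv - 26/5v² - 2u - 8/5v
  leading term u²: subtract (-24/5)·f_1 from 6u² - 5uv - 26/5v² - 2u - 8/5v → -49/5uv - 26/5v² + 134/5u + 28/5v
  leading term uv: subtract (49/5)·f_2 from -49/5uv - 26/5v² + 134/5u + 28/5v → -26/5v² - 32u + 273/5v + 98/5
  leading term v²: no divisor's leading term divides it; move -26/5v² to the remainder.
  leading term u: no divisor's leading term divides it; move -32u to the remainder.
  leading term v: no divisor's leading term divides it; move 273/5v to the remainder.
  leading term 1: no divisor's leading term divides it; move 98/5 to the remainder.
  remainder -26/5v² - 32u + 273/5v + 98/5 ≠ 0; add g_3 = -26/5v² - 32u + 273/5v + 98/5 to the basis.

The other S-polynomials (S(f_1,g_3), S(f_2,g_3)) all reduce to 0 modulo the current basis, so we have a Gröbner basis.

G = {u² - 26/5v - 8/5, uv - 6u + 5v + 2, v² + 80/13u - 21/2v - 49/13}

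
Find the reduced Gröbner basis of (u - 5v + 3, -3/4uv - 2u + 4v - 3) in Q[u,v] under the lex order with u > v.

Buchberger's algorithm terminates because the ascending chain of leading-term ideals stabilizes.

f_1 = u - 5v + 3, LT = u.
f_2 = -3/4uv - 2u + 4v - 3, LT = uv.

S(f_1,f_2): lcm = uv. S = -8/3u - 5v^2 + 25/3v - 4.
  leading term u: subtract (-8/3)·f_1 from -8/3u - 5v^2 + 25/3v - 4 → -5v^2 - 5v + 4
  leading term v^2: no divisor's leading term divides it; move -5v^2 to the remainder.
  leading term v: no divisor's leading term divides it; move -5v to the remainder.
  leading term 1: no divisor's leading term divides it; move 4 to the remainder.
  remainder -5v^2 - 5v + 4 ≠ 0; add g_3 = -5v^2 - 5v + 4 to the basis.

The other S-polynomials (S(f_1,g_3), S(f_2,g_3)) all reduce to 0 modulo the current basis, so we have a Gröbner basis.
Inter-reduce: drop elements whose leading term is divisible by another's, tail-reduce, and make monic.

G = {u - 5v + 3, v^2 + v - 4/5}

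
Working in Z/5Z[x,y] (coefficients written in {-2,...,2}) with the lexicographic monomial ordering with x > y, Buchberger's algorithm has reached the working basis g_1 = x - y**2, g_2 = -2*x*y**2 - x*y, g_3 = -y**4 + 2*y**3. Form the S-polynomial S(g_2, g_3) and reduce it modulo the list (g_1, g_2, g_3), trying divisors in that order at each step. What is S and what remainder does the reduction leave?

lcm(LM(g_2), LM(g_3)) = x*y**4.
S = (lcm/LT(g_2))·g_2 − (lcm/LT(g_3))·g_3 = 0.
Reduce S modulo (g_1, g_2, g_3) in that order:
The remainder is 0, so this S-polynomial contributes no new basis element.

S(g_2, g_3) = 0; remainder on division = 0.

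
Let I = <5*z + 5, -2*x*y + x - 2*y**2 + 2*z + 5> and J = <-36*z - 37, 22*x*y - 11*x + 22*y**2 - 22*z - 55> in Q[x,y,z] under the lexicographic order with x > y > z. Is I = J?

No, the ideals differ.

Two ideals are equal iff their reduced Gröbner bases coincide (the reduced basis is unique for a fixed ordering).
Buchberger on the first generating set:
f_1 = 5*z + 5, LT = z.
f_2 = -2*x*y + x - 2*y**2 + 2*z + 5, LT = x*y.

The S-polynomials (S(f_1,f_2)) all reduce to 0 modulo the current basis, so we have a Gröbner basis.
Inter-reduce: drop elements whose leading term is divisible by another's, tail-reduce, and make monic.
Reduced Gröbner basis: {x*y - 1/2*x + y**2 - 3/2, z + 1}.

Buchberger on the second generating set:
h_1 = -36*z - 37, LT = z.
h_2 = 22*x*y - 11*x + 22*y**2 - 22*z - 55, LT = x*y.

The S-polynomials (S(h_1,h_2)) all reduce to 0 modulo the current basis, so we have a Gröbner basis.
Inter-reduce: drop elements whose leading term is divisible by another's, tail-reduce, and make monic.
Reduced Gröbner basis: {x*y - 1/2*x + y**2 - 53/36, z + 37/36}.

These differ, so the ideals are not equal.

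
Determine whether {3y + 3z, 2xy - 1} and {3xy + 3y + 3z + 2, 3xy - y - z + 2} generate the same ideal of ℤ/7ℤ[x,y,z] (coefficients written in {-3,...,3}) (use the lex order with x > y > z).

Yes, the ideals are equal.

Since reduced Gröbner bases are canonical representatives of ideals under a given ordering, it suffices to compute and compare them.
Buchberger on the first generating set:
f_1 = 3y + 3z, LT = y.
f_2 = 2xy - 1, LT = xy.

S(f_1,f_2): lcm = xy. S = xz - 3.
  leading term xz: no divisor's leading term divides it; move xz to the remainder.
  leading term 1: no divisor's leading term divides it; move -3 to the remainder.
  remainder xz - 3 ≠ 0; add g_3 = xz - 3 to the basis.

The other S-polynomials (S(f_1,g_3), S(f_2,g_3)) all reduce to 0 modulo the current basis, so we have a Gröbner basis.
Inter-reduce: drop elements whose leading term is divisible by another's, tail-reduce, and make monic.
Reduced Gröbner basis: {xz - 3, y + z}.

Buchberger on the second generating set:
h_1 = 3xy + 3y + 3z + 2, LT = xy.
h_2 = 3xy - y - z + 2, LT = xy.

S(h_1,h_2): lcm = xy. S = -y - z.
  leading term y: no divisor's leading term divides it; move -y to the remainder.
  leading term z: no divisor's leading term divides it; move -z to the remainder.
  remainder -y - z ≠ 0; add k_3 = -y - z to the basis.

S(h_1,k_3): lcm = xy. S = -xz + y + z + 3.
  leading term xz: no divisor's leading term divides it; move -xz to the remainder.
  leading term y: subtract (-1)·k_3 from y + z + 3 → 3
  leading term 1: no divisor's leading term divides it; move 3 to the remainder.
  remainder -xz + 3 ≠ 0; add k_4 = -xz + 3 to the basis.

The other S-polynomials (S(h_2,k_3), S(h_1,k_4), S(h_2,k_4), S(k_3,k_4)) all reduce to 0 modulo the current basis, so we have a Gröbner basis.
Inter-reduce: drop elements whose leading term is divisible by another's, tail-reduce, and make monic.
Reduced Gröbner basis: {xz - 3, y + z}.

These coincide, so the ideals are equal.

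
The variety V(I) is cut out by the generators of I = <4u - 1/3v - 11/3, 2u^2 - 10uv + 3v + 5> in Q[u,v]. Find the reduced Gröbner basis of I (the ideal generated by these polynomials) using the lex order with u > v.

This is the nonlinear analogue of row-reducing a linear system.

f_1 = 4u - 1/3v - 11/3, LT = u.
f_2 = 2u^2 - 10uv + 3v + 5, LT = u^2.

S(f_1,f_2): lcm = u^2. S = 59/12uv - 11/12u - 3/2v - 5/2.
  leading term uv: subtract (59/48v)·f_1 from 59/12uv - 11/12u - 3/2v - 5/2 → -11/12u + 59/144v^2 + 433/144v - 5/2
  leading term u: subtract (-11/48)·f_1 from -11/12u + 59/144v^2 + 433/144v - 5/2 → 59/144v^2 + 211/72v - 481/144
  leading term v^2: no divisor's leading term divides it; move 59/144v^2 to the remainder.
  leading term v: no divisor's leading term divides it; move 211/72v to the remainder.
  leading term 1: no divisor's leading term divides it; move -481/144 to the remainder.
  remainder 59/144v^2 + 211/72v - 481/144 ≠ 0; add g_3 = 59/144v^2 + 211/72v - 481/144 to the basis.

S(f_1,g_3): leading monomials are coprime, so the S-polynomial reduces to 0 (Buchberger's first criterion).
S(f_2,g_3): leading monomials are coprime, so the S-polynomial reduces to 0 (Buchberger's first criterion).
Every S-polynomial of the final basis reduces to 0, so we have a Gröbner basis.
Inter-reduce: drop elements whose leading term is divisible by another's, tail-reduce, and make monic.

G = {u - 1/12v - 11/12, v^2 + 422/59v - 481/59}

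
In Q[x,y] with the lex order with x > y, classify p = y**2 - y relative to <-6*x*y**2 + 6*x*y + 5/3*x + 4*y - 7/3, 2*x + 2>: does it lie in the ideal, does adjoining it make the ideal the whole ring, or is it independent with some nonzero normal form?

First compute the reduced Gröbner basis of I by Buchberger's algorithm.
f_1 = -6*x*y**2 + 6*x*y + 5/3*x + 4*y - 7/3, LT = x*y**2.
f_2 = 2*x + 2, LT = x.

S(f_1,f_2): lcm = x*y**2. S = -x*y - 5/18*x - y**2 - 2/3*y + 7/18.
  leading term x*y: subtract (-1/2*y)·f_2 from -x*y - 5/18*x - y**2 - 2/3*y + 7/18 → -5/18*x - y**2 + 1/3*y + 7/18
  leading term x: subtract (-5/36)·f_2 from -5/18*x - y**2 + 1/3*y + 7/18 → -y**2 + 1/3*y + 2/3
  leading term y**2: no divisor's leading term divides it; move -y**2 to the remainder.
  leading term y: no divisor's leading term divides it; move 1/3*y to the remainder.
  leading term 1: no divisor's leading term divides it; move 2/3 to the remainder.
  remainder -y**2 + 1/3*y + 2/3 ≠ 0; add h_3 = -y**2 + 1/3*y + 2/3 to the basis.

The other S-polynomials (S(f_1,h_3), S(f_2,h_3)) all reduce to 0 modulo the current basis, so we have a Gröbner basis.
Inter-reduce: drop elements whose leading term is divisible by another's, tail-reduce, and make monic.
Reduced Gröbner basis: {x + 1, y**2 - 1/3*y - 2/3}.
Label its elements g_1 = x + 1, g_2 = y**2 - 1/3*y - 2/3.

Reduce p = y**2 - y modulo G:
  leading term y**2: subtract (1)·g_2 from y**2 - y → -2/3*y + 2/3
  leading term y: no divisor's leading term divides it; move -2/3*y to the remainder.
  leading term 1: no divisor's leading term divides it; move 2/3 to the remainder.
  normal form = -2/3*y + 2/3.
The normal form is nonzero, so p ∉ I. Since p minus its normal form lies in I, I + (p) = I + (r) where r = -2/3*y + 2/3; decide whether this ideal is the whole ring.
Run Buchberger on G together with r (pairs among the g_i already reduce to 0 since G is a Gröbner basis):
g_1 = x + 1, LT = x.
g_2 = y**2 - 1/3*y - 2/3, LT = y**2.
r = -2/3*y + 2/3, LT = y.

The S-polynomials (S(g_1,g_2), S(g_1,r), S(g_2,r)) all reduce to 0 modulo the current basis, so we have a Gröbner basis.
Inter-reduce: drop elements whose leading term is divisible by another's, tail-reduce, and make monic.
Reduced Gröbner basis: {x + 1, y - 1}.
The reduced Gröbner basis of I + (p) is {x + 1, y - 1} ≠ {1}, a proper ideal, so the enlarged system stays consistent: p is independent of I, with normal form -2/3*y + 2/3.

Ideal membership is decidable via reduction modulo a Gröbner basis.

y**2 - y is independent of I; its normal form modulo I is -2/3*y + 2/3.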